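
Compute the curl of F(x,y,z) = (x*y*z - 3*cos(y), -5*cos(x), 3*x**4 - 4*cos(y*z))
(4*z*sin(y*z), x*(-12*x**2 + y), -x*z + 5*sin(x) - 3*sin(y))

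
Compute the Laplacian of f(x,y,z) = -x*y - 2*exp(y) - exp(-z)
-2*exp(y) - exp(-z)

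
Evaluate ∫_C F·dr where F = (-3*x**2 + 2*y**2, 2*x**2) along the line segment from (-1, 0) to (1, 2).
14/3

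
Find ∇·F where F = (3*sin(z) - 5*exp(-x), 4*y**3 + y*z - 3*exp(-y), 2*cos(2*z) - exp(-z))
12*y**2 + z - 4*sin(2*z) + exp(-z) + 3*exp(-y) + 5*exp(-x)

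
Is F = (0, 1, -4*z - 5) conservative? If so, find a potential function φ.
Yes, F is conservative. φ = y - 2*z**2 - 5*z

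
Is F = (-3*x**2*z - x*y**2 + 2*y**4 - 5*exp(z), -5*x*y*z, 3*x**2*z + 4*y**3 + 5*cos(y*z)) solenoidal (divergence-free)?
No, ∇·F = 3*x**2 - 11*x*z - y**2 - 5*y*sin(y*z)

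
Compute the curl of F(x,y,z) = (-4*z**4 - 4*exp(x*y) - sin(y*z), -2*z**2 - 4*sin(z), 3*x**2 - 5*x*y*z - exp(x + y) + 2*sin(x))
(-5*x*z + 4*z - exp(x + y) + 4*cos(z), -6*x + 5*y*z - y*cos(y*z) - 16*z**3 + exp(x + y) - 2*cos(x), 4*x*exp(x*y) + z*cos(y*z))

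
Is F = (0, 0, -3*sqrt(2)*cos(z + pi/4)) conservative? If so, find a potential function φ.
Yes, F is conservative. φ = -3*sqrt(2)*sin(z + pi/4)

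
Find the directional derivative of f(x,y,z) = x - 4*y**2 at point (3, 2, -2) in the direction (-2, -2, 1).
10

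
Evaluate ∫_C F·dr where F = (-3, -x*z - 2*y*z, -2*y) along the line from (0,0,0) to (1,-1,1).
-7/3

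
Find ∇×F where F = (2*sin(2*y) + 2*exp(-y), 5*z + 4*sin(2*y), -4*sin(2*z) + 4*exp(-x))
(-5, 4*exp(-x), -4*cos(2*y) + 2*exp(-y))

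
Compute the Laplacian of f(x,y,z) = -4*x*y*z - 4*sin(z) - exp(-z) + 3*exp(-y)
4*sin(z) - exp(-z) + 3*exp(-y)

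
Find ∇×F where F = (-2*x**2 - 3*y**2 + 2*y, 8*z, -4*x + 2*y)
(-6, 4, 6*y - 2)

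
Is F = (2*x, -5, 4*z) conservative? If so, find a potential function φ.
Yes, F is conservative. φ = x**2 - 5*y + 2*z**2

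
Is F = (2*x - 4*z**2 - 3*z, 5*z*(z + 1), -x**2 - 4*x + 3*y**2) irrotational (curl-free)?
No, ∇×F = (6*y - 10*z - 5, 2*x - 8*z + 1, 0)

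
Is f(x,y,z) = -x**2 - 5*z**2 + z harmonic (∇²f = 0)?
No, ∇²f = -12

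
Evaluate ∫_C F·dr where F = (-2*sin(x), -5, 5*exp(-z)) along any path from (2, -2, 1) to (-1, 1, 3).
-15 - 5*exp(-3) - 2*cos(2) + 2*cos(1) + 5*exp(-1)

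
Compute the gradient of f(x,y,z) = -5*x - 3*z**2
(-5, 0, -6*z)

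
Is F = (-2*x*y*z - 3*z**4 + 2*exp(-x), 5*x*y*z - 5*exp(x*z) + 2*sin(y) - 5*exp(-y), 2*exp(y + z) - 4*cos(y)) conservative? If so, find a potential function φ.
No, ∇×F = (-5*x*y + 5*x*exp(x*z) + 2*exp(y + z) + 4*sin(y), -2*x*y - 12*z**3, z*(2*x + 5*y - 5*exp(x*z))) ≠ 0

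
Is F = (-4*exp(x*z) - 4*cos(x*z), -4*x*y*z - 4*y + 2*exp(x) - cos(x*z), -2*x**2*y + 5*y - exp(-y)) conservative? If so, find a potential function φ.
No, ∇×F = (-2*x**2 + 4*x*y - x*sin(x*z) + 5 + exp(-y), 4*x*(y - exp(x*z) + sin(x*z)), -4*y*z + z*sin(x*z) + 2*exp(x)) ≠ 0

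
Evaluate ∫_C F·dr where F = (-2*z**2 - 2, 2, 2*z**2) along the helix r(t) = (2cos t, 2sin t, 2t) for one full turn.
pi**2*(-64 + 128*pi/3)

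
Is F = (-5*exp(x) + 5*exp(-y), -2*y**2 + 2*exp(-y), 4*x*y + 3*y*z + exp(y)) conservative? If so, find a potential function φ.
No, ∇×F = (4*x + 3*z + exp(y), -4*y, 5*exp(-y)) ≠ 0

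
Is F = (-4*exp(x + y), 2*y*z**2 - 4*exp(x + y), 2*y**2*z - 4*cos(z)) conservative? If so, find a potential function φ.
Yes, F is conservative. φ = y**2*z**2 - 4*exp(x + y) - 4*sin(z)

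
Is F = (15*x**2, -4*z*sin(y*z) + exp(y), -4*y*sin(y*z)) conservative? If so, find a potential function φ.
Yes, F is conservative. φ = 5*x**3 + exp(y) + 4*cos(y*z)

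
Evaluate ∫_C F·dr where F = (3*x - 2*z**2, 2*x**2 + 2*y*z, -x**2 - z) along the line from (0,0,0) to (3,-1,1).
8/3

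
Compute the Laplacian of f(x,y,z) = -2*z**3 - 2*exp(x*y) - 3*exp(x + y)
-2*x**2*exp(x*y) - 2*y**2*exp(x*y) - 12*z - 6*exp(x + y)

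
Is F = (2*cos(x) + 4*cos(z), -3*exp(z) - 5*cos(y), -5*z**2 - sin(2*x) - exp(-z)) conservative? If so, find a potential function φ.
No, ∇×F = (3*exp(z), -4*sin(z) + 2*cos(2*x), 0) ≠ 0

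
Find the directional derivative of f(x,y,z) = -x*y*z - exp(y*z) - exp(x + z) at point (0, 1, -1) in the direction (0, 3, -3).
3*sqrt(2)*exp(-1)/2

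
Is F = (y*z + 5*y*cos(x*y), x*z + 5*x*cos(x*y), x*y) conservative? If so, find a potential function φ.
Yes, F is conservative. φ = x*y*z + 5*sin(x*y)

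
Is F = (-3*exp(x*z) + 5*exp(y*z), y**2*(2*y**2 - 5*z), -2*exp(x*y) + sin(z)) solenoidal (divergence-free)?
No, ∇·F = 8*y**3 - 10*y*z - 3*z*exp(x*z) + cos(z)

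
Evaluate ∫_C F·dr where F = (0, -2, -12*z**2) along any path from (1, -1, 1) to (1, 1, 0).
0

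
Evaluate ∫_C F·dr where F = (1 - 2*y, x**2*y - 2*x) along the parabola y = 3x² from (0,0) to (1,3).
-2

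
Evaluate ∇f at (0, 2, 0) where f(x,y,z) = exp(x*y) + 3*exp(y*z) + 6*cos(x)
(2, 0, 6)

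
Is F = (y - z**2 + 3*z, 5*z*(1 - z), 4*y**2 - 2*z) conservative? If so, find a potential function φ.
No, ∇×F = (8*y + 10*z - 5, 3 - 2*z, -1) ≠ 0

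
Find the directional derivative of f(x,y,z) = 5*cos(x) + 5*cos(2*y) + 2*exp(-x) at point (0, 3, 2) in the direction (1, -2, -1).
sqrt(6)*(10*sin(6) - 1)/3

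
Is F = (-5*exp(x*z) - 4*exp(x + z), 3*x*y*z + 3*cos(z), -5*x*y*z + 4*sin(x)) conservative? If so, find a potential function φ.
No, ∇×F = (-3*x*y - 5*x*z + 3*sin(z), -5*x*exp(x*z) + 5*y*z - 4*exp(x + z) - 4*cos(x), 3*y*z) ≠ 0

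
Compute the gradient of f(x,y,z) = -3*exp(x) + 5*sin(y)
(-3*exp(x), 5*cos(y), 0)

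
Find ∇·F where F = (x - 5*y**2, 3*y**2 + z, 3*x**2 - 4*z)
6*y - 3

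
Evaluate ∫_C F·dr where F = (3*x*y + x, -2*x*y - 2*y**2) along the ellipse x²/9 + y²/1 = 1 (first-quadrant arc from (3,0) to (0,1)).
-97/6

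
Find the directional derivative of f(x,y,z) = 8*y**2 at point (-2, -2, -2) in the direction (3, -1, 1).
32*sqrt(11)/11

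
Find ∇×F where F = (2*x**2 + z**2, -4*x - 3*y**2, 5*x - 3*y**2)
(-6*y, 2*z - 5, -4)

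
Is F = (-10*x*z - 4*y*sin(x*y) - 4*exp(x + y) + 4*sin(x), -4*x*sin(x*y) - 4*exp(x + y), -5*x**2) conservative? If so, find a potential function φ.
Yes, F is conservative. φ = -5*x**2*z - 4*exp(x + y) - 4*cos(x) + 4*cos(x*y)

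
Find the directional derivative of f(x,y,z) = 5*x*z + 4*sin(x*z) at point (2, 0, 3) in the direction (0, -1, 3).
sqrt(10)*(12*cos(6)/5 + 3)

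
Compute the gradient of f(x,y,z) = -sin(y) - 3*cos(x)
(3*sin(x), -cos(y), 0)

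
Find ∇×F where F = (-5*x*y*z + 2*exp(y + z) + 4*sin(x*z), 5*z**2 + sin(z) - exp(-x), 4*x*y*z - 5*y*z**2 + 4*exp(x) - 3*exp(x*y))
(4*x*z - 3*x*exp(x*y) - 5*z**2 - 10*z - cos(z), -5*x*y + 4*x*cos(x*z) - 4*y*z + 3*y*exp(x*y) - 4*exp(x) + 2*exp(y + z), 5*x*z - 2*exp(y + z) + exp(-x))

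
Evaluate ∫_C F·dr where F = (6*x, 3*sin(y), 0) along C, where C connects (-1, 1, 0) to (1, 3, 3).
3*cos(1) - 3*cos(3)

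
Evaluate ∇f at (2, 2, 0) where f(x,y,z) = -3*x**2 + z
(-12, 0, 1)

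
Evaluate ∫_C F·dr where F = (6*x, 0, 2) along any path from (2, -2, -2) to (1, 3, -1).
-7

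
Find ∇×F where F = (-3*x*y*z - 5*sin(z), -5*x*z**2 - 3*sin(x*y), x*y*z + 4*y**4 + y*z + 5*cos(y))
(11*x*z + 16*y**3 + z - 5*sin(y), -3*x*y - y*z - 5*cos(z), 3*x*z - 3*y*cos(x*y) - 5*z**2)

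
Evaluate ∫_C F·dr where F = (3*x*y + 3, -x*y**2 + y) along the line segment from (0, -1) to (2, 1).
22/3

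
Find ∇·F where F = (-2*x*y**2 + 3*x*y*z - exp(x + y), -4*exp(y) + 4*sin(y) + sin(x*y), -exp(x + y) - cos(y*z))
x*cos(x*y) - 2*y**2 + 3*y*z + y*sin(y*z) - 4*exp(y) - exp(x + y) + 4*cos(y)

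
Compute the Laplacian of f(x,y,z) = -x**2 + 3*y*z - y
-2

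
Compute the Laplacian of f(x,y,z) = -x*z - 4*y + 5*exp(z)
5*exp(z)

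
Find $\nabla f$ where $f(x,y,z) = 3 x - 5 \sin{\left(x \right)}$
(3 - 5*cos(x), 0, 0)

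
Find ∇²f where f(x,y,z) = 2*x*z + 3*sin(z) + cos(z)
-3*sin(z) - cos(z)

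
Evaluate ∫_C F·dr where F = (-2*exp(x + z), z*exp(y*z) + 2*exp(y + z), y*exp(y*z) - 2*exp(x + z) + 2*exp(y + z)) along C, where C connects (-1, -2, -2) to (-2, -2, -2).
-(2 - 2*E)*exp(-4)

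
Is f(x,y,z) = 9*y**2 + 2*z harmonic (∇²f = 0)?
No, ∇²f = 18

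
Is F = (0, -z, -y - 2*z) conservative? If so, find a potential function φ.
Yes, F is conservative. φ = z*(-y - z)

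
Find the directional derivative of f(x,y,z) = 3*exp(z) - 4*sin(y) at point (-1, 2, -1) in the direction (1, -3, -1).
3*sqrt(11)*(4*E*cos(2) - 1)*exp(-1)/11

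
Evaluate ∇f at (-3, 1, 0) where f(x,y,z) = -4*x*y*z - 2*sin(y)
(0, -2*cos(1), 12)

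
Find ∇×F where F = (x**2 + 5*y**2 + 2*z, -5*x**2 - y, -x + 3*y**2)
(6*y, 3, -10*x - 10*y)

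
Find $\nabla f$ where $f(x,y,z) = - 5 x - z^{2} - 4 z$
(-5, 0, -2*z - 4)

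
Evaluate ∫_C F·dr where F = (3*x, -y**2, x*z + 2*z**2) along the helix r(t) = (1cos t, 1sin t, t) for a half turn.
-2 + 2*pi**3/3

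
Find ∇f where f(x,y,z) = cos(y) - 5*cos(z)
(0, -sin(y), 5*sin(z))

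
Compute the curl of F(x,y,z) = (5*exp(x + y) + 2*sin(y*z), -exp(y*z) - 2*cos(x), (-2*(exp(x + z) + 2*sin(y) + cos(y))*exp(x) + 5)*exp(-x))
(y*exp(y*z) + 2*sin(y) - 4*cos(y), 2*y*cos(y*z) + 2*exp(x + z) + 5*exp(-x), -2*z*cos(y*z) - 5*exp(x + y) + 2*sin(x))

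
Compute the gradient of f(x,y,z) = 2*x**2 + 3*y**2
(4*x, 6*y, 0)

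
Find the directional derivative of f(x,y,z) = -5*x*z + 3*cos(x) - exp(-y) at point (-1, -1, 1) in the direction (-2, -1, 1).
sqrt(6)*(-6*sin(1) - E + 15)/6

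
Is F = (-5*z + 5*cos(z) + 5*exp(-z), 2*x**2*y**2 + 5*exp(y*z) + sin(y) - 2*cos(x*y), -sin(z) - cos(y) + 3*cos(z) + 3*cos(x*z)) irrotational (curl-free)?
No, ∇×F = (-5*y*exp(y*z) + sin(y), 3*z*sin(x*z) - 5*sin(z) - 5 - 5*exp(-z), 2*y*(2*x*y + sin(x*y)))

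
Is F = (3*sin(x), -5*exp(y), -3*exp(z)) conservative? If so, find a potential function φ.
Yes, F is conservative. φ = -5*exp(y) - 3*exp(z) - 3*cos(x)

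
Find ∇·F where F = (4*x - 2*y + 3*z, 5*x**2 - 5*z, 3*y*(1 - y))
4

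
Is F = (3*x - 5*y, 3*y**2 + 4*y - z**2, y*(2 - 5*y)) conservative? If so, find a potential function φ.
No, ∇×F = (-10*y + 2*z + 2, 0, 5) ≠ 0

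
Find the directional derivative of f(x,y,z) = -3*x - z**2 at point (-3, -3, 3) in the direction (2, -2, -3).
12*sqrt(17)/17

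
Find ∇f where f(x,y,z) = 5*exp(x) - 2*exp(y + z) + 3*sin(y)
(5*exp(x), -2*exp(y + z) + 3*cos(y), -2*exp(y + z))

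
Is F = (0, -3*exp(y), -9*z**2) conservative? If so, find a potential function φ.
Yes, F is conservative. φ = -3*z**3 - 3*exp(y)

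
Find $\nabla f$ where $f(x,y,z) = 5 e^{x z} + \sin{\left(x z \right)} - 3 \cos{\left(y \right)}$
(z*(5*exp(x*z) + cos(x*z)), 3*sin(y), x*(5*exp(x*z) + cos(x*z)))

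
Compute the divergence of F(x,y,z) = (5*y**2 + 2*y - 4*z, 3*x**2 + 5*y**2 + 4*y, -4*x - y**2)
10*y + 4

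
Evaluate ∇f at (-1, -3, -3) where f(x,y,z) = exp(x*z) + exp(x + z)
((1 - 3*exp(7))*exp(-4), 0, (1 - exp(7))*exp(-4))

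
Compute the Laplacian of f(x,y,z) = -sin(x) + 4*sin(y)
sin(x) - 4*sin(y)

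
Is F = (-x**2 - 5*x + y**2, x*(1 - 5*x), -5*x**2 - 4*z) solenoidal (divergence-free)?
No, ∇·F = -2*x - 9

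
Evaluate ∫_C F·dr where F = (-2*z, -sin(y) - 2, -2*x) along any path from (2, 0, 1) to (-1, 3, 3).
cos(3) + 3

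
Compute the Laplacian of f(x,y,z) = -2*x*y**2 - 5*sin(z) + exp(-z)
-4*x + 5*sin(z) + exp(-z)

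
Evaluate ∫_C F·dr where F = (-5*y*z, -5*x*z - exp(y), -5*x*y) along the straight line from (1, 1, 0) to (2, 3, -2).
-exp(3) + E + 60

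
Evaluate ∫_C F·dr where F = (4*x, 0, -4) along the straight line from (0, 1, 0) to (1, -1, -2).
10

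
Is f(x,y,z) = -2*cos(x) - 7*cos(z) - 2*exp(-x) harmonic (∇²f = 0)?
No, ∇²f = 2*cos(x) + 7*cos(z) - 2*exp(-x)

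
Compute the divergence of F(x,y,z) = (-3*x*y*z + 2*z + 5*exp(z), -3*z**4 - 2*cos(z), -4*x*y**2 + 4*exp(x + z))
-3*y*z + 4*exp(x + z)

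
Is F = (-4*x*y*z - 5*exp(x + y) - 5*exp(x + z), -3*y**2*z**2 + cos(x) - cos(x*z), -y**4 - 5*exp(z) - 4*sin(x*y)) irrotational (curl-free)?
No, ∇×F = (-x*sin(x*z) - 4*x*cos(x*y) - 4*y**3 + 6*y**2*z, -4*x*y + 4*y*cos(x*y) - 5*exp(x + z), 4*x*z + z*sin(x*z) + 5*exp(x + y) - sin(x))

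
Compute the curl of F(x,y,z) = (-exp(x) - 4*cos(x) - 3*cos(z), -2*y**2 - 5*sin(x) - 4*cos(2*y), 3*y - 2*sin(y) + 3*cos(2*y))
(-6*sin(2*y) - 2*cos(y) + 3, 3*sin(z), -5*cos(x))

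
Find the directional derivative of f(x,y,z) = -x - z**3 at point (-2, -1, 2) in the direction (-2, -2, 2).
-11*sqrt(3)/3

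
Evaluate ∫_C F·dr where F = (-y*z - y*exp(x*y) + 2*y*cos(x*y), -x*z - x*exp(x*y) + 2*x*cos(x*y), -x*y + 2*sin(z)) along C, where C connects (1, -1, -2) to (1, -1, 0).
2*cos(2)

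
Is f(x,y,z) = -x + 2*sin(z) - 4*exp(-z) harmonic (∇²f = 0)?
No, ∇²f = -2*sin(z) - 4*exp(-z)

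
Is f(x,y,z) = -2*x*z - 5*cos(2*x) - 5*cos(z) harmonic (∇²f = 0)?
No, ∇²f = 20*cos(2*x) + 5*cos(z)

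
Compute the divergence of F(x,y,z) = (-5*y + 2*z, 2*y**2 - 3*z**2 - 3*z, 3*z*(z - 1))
4*y + 6*z - 3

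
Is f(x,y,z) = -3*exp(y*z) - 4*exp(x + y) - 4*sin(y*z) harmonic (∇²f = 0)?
No, ∇²f = y**2*(-3*exp(y*z) + 4*sin(y*z)) - 3*z**2*exp(y*z) + 4*z**2*sin(y*z) - 8*exp(x + y)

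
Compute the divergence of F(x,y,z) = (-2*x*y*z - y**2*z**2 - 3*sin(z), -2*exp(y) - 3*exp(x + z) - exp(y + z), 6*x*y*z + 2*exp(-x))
6*x*y - 2*y*z - 2*exp(y) - exp(y + z)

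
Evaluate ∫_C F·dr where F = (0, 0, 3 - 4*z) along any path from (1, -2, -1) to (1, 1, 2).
3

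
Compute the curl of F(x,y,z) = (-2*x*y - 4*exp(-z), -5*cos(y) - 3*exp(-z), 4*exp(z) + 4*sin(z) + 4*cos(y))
(-4*sin(y) - 3*exp(-z), 4*exp(-z), 2*x)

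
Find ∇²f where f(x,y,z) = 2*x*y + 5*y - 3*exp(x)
-3*exp(x)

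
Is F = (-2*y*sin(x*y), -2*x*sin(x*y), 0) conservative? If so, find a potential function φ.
Yes, F is conservative. φ = 2*cos(x*y)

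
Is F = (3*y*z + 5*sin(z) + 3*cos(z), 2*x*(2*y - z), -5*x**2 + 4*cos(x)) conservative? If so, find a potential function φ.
No, ∇×F = (2*x, 10*x + 3*y + 4*sin(x) - 3*sin(z) + 5*cos(z), 4*y - 5*z) ≠ 0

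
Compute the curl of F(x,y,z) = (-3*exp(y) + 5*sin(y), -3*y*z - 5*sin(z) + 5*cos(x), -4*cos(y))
(3*y + 4*sin(y) + 5*cos(z), 0, 3*exp(y) - 5*sin(x) - 5*cos(y))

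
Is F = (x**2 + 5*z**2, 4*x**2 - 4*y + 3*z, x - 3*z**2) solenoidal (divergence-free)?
No, ∇·F = 2*x - 6*z - 4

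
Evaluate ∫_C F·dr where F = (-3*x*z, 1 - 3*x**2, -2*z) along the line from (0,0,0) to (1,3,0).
0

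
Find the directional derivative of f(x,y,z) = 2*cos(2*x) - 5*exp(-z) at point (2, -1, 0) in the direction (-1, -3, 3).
sqrt(19)*(4*sin(4) + 15)/19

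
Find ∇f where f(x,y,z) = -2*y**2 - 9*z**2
(0, -4*y, -18*z)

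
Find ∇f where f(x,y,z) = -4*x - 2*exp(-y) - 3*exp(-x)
(-4 + 3*exp(-x), 2*exp(-y), 0)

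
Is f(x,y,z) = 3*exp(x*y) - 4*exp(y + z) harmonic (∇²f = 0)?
No, ∇²f = 3*x**2*exp(x*y) + 3*y**2*exp(x*y) - 8*exp(y + z)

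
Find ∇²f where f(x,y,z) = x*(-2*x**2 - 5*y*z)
-12*x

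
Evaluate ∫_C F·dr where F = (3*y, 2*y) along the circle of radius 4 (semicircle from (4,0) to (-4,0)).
-24*pi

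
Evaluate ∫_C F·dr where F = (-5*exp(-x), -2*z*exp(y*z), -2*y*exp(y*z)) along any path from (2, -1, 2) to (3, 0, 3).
-2 - 3*exp(-2) + 5*exp(-3)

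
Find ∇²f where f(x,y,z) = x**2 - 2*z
2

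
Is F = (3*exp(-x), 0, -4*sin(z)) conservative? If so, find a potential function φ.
Yes, F is conservative. φ = 4*cos(z) - 3*exp(-x)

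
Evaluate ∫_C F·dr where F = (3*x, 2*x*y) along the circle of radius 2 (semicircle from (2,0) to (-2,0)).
32/3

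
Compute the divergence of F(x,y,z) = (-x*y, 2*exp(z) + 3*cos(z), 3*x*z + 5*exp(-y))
3*x - y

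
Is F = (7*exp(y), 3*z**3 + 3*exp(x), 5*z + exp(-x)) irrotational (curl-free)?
No, ∇×F = (-9*z**2, exp(-x), 3*exp(x) - 7*exp(y))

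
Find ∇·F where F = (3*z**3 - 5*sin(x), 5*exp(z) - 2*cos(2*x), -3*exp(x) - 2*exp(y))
-5*cos(x)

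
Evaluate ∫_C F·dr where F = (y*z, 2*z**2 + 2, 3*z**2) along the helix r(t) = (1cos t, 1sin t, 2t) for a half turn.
pi*(-32 - pi + 16*pi**2)/2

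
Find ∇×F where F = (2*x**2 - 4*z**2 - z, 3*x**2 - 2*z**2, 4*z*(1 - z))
(4*z, -8*z - 1, 6*x)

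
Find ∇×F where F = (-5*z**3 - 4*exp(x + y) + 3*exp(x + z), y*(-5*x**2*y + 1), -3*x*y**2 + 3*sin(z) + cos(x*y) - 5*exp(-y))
(-6*x*y - x*sin(x*y) + 5*exp(-y), 3*y**2 + y*sin(x*y) - 15*z**2 + 3*exp(x + z), -10*x*y**2 + 4*exp(x + y))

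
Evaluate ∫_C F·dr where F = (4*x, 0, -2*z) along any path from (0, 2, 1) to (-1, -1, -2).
-1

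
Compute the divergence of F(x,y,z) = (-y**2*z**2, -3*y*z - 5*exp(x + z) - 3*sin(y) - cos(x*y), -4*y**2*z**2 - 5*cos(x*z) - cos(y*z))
x*sin(x*y) + 5*x*sin(x*z) - 8*y**2*z + y*sin(y*z) - 3*z - 3*cos(y)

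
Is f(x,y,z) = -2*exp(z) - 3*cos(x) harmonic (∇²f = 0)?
No, ∇²f = -2*exp(z) + 3*cos(x)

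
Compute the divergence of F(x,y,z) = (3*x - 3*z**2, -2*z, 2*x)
3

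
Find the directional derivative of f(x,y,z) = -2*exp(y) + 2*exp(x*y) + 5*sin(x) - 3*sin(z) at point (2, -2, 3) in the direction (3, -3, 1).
3*sqrt(19)*(5*exp(4)*cos(2) - 8 + 2*exp(2) - exp(4)*cos(3))*exp(-4)/19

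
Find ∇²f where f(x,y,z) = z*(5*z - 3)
10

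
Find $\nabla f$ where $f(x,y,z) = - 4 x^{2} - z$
(-8*x, 0, -1)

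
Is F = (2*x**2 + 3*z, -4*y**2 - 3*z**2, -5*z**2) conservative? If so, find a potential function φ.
No, ∇×F = (6*z, 3, 0) ≠ 0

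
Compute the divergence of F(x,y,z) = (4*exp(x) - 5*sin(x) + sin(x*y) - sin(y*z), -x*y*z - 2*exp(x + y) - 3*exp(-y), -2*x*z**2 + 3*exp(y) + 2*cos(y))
-5*x*z + y*cos(x*y) + 4*exp(x) - 2*exp(x + y) - 5*cos(x) + 3*exp(-y)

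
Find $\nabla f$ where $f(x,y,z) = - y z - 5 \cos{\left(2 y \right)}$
(0, -z + 10*sin(2*y), -y)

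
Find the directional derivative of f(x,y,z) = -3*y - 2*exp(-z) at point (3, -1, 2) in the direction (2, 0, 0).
0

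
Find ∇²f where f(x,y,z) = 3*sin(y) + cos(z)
-3*sin(y) - cos(z)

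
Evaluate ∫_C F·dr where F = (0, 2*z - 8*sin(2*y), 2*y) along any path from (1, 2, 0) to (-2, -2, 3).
-12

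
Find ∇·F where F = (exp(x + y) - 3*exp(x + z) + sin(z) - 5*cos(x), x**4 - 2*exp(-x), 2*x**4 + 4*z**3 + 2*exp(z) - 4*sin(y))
12*z**2 + 2*exp(z) + exp(x + y) - 3*exp(x + z) + 5*sin(x)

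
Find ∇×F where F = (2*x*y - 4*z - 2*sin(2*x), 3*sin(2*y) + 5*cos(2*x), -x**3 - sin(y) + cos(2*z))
(-cos(y), 3*x**2 - 4, -2*x - 10*sin(2*x))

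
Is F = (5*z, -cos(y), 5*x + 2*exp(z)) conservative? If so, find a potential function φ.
Yes, F is conservative. φ = 5*x*z + 2*exp(z) - sin(y)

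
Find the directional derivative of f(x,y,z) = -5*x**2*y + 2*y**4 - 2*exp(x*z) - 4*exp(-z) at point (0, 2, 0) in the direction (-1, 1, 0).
32*sqrt(2)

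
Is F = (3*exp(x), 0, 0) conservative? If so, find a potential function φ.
Yes, F is conservative. φ = 3*exp(x)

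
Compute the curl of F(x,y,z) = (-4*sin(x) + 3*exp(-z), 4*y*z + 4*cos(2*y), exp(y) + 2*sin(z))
(-4*y + exp(y), -3*exp(-z), 0)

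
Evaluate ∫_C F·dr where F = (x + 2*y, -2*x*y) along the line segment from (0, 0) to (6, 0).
18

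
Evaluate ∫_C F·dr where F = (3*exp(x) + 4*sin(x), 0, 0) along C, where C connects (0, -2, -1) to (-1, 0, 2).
-4*cos(1) + 1 + 3*exp(-1)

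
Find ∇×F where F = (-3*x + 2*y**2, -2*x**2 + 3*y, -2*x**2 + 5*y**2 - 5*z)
(10*y, 4*x, -4*x - 4*y)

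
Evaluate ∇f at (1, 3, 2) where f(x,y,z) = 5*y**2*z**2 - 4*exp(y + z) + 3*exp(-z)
(0, 120 - 4*exp(5), -4*exp(5) - 3*exp(-2) + 180)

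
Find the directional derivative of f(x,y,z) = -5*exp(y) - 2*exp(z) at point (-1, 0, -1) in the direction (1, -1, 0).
5*sqrt(2)/2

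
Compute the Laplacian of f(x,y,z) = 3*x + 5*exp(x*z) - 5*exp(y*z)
5*x**2*exp(x*z) - 5*y**2*exp(y*z) + 5*z**2*exp(x*z) - 5*z**2*exp(y*z)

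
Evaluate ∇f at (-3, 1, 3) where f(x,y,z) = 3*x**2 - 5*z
(-18, 0, -5)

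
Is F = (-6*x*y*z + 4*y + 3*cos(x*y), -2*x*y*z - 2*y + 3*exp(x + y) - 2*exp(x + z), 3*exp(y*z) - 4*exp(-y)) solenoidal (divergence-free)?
No, ∇·F = -2*x*z - 6*y*z + 3*y*exp(y*z) - 3*y*sin(x*y) + 3*exp(x + y) - 2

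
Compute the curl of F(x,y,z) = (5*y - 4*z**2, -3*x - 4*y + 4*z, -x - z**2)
(-4, 1 - 8*z, -8)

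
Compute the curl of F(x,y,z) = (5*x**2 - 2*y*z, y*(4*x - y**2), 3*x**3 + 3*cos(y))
(-3*sin(y), -9*x**2 - 2*y, 4*y + 2*z)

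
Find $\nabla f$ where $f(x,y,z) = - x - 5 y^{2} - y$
(-1, -10*y - 1, 0)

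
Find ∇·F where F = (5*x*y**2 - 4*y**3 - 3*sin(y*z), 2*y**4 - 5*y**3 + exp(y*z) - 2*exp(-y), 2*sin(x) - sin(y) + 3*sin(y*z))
8*y**3 - 10*y**2 + 3*y*cos(y*z) + z*exp(y*z) + 2*exp(-y)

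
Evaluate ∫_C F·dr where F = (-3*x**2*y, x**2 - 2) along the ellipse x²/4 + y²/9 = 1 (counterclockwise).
18*pi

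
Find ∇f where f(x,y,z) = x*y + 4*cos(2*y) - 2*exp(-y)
(y, x - 8*sin(2*y) + 2*exp(-y), 0)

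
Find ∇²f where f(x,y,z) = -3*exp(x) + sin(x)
-3*exp(x) - sin(x)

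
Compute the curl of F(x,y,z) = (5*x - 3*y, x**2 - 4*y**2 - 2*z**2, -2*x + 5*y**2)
(10*y + 4*z, 2, 2*x + 3)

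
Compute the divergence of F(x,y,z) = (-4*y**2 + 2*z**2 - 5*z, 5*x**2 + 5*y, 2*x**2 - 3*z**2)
5 - 6*z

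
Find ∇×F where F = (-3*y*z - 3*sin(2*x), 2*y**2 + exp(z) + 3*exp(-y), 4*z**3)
(-exp(z), -3*y, 3*z)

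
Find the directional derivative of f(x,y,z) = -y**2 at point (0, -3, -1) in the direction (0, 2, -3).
12*sqrt(13)/13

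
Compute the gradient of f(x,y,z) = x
(1, 0, 0)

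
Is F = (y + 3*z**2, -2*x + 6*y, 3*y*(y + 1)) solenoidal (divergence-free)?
No, ∇·F = 6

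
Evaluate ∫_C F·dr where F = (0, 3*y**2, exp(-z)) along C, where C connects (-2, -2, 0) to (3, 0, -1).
9 - E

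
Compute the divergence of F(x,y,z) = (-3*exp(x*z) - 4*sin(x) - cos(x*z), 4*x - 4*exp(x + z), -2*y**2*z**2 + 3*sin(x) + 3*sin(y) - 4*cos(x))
-4*y**2*z - 3*z*exp(x*z) + z*sin(x*z) - 4*cos(x)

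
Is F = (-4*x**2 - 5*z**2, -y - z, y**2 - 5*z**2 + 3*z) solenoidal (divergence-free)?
No, ∇·F = -8*x - 10*z + 2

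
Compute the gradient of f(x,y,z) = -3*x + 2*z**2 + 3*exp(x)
(3*exp(x) - 3, 0, 4*z)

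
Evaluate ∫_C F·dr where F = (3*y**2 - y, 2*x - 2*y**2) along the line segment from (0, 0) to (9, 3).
153/2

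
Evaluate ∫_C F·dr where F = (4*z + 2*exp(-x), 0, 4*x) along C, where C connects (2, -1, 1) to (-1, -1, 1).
-12 - 2*E + 2*exp(-2)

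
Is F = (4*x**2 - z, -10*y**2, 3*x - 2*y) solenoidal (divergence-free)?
No, ∇·F = 8*x - 20*y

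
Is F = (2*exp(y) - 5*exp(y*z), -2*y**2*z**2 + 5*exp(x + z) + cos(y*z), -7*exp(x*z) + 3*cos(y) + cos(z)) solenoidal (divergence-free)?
No, ∇·F = -7*x*exp(x*z) - 4*y*z**2 - z*sin(y*z) - sin(z)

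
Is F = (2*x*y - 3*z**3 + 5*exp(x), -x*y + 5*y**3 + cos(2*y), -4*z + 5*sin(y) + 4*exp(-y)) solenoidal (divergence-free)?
No, ∇·F = -x + 15*y**2 + 2*y + 5*exp(x) - 2*sin(2*y) - 4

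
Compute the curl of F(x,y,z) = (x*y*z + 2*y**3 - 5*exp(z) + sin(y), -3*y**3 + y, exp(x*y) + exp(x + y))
(x*exp(x*y) + exp(x + y), x*y - y*exp(x*y) - 5*exp(z) - exp(x + y), -x*z - 6*y**2 - cos(y))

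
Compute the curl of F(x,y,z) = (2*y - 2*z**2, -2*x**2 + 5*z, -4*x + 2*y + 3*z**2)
(-3, 4 - 4*z, -4*x - 2)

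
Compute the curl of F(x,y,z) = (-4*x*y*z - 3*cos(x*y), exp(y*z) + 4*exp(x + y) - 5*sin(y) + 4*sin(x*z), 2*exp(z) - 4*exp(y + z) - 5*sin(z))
(-4*x*cos(x*z) - y*exp(y*z) - 4*exp(y + z), -4*x*y, 4*x*z - 3*x*sin(x*y) + 4*z*cos(x*z) + 4*exp(x + y))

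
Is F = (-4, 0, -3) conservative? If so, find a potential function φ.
Yes, F is conservative. φ = -4*x - 3*z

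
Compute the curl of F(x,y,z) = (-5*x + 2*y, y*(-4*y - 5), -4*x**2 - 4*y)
(-4, 8*x, -2)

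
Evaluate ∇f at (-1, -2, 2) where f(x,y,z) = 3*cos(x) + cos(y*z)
(3*sin(1), 2*sin(4), -2*sin(4))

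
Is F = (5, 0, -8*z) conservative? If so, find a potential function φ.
Yes, F is conservative. φ = 5*x - 4*z**2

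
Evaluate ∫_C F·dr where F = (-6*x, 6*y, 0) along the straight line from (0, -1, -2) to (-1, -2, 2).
6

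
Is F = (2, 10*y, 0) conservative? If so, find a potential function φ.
Yes, F is conservative. φ = 2*x + 5*y**2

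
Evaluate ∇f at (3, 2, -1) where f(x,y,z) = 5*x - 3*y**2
(5, -12, 0)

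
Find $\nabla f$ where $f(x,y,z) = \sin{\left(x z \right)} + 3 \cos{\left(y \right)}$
(z*cos(x*z), -3*sin(y), x*cos(x*z))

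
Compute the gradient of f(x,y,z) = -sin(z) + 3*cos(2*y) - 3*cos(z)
(0, -6*sin(2*y), 3*sin(z) - cos(z))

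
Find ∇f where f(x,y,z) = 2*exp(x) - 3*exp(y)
(2*exp(x), -3*exp(y), 0)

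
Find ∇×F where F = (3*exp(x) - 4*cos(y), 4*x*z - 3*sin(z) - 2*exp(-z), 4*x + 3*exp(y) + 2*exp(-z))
(-4*x + 3*exp(y) + 3*cos(z) - 2*exp(-z), -4, 4*z - 4*sin(y))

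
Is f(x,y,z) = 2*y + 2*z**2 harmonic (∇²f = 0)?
No, ∇²f = 4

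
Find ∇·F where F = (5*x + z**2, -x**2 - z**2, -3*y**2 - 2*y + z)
6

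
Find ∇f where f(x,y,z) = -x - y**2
(-1, -2*y, 0)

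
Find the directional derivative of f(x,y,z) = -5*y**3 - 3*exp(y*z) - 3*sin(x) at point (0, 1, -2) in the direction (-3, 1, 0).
3*sqrt(10)*(1 - exp(2))*exp(-2)/5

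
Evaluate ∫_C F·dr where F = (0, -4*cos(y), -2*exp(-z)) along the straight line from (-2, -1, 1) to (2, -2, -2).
-4*sin(1) - 2*exp(-1) + 4*sin(2) + 2*exp(2)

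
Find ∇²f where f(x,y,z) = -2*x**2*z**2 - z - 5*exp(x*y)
-5*x**2*exp(x*y) - 4*x**2 - 5*y**2*exp(x*y) - 4*z**2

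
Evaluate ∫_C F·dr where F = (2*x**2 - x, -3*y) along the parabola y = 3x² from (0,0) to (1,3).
-40/3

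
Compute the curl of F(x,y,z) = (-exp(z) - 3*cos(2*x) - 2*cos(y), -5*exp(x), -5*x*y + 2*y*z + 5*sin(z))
(-5*x + 2*z, 5*y - exp(z), -5*exp(x) - 2*sin(y))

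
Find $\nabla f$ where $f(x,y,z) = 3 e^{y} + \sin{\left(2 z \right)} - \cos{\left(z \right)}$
(0, 3*exp(y), sin(z) + 2*cos(2*z))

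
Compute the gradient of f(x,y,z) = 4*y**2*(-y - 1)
(0, 4*y*(-3*y - 2), 0)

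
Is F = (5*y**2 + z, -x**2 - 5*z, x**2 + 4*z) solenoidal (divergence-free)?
No, ∇·F = 4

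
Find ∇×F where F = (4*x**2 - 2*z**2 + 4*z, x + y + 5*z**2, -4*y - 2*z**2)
(-10*z - 4, 4 - 4*z, 1)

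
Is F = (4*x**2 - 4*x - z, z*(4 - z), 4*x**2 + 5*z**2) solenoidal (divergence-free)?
No, ∇·F = 8*x + 10*z - 4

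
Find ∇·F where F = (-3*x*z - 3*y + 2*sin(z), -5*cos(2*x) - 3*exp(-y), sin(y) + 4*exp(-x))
-3*z + 3*exp(-y)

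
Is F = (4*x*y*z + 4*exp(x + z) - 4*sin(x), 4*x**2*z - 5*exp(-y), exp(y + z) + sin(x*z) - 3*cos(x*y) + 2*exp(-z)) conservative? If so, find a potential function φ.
No, ∇×F = (-4*x**2 + 3*x*sin(x*y) + exp(y + z), 4*x*y - 3*y*sin(x*y) - z*cos(x*z) + 4*exp(x + z), 4*x*z) ≠ 0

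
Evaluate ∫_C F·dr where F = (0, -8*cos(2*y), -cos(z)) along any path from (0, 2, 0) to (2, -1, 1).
4*sin(4) - sin(1) + 4*sin(2)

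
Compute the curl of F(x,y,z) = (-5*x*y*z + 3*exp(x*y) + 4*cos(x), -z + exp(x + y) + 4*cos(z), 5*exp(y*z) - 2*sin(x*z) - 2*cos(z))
(5*z*exp(y*z) + 4*sin(z) + 1, -5*x*y + 2*z*cos(x*z), 5*x*z - 3*x*exp(x*y) + exp(x + y))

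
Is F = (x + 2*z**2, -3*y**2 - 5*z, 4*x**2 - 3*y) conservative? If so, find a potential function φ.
No, ∇×F = (2, -8*x + 4*z, 0) ≠ 0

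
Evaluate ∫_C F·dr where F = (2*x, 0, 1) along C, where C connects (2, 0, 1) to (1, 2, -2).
-6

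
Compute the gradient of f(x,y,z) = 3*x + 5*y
(3, 5, 0)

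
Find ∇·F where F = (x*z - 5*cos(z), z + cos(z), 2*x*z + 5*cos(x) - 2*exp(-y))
2*x + z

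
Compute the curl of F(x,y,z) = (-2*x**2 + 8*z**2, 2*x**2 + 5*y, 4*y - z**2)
(4, 16*z, 4*x)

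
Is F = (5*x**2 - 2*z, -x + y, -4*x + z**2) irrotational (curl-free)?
No, ∇×F = (0, 2, -1)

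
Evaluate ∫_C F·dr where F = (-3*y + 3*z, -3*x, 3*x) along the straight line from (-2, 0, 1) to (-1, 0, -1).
9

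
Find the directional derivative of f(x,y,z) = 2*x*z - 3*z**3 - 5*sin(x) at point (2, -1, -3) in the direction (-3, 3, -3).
sqrt(3)*(5*cos(2) + 83)/3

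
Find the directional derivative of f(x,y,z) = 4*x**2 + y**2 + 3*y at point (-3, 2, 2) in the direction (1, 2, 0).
-2*sqrt(5)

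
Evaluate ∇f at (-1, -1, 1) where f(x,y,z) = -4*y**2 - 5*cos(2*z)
(0, 8, 10*sin(2))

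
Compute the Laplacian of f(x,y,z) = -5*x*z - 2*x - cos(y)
cos(y)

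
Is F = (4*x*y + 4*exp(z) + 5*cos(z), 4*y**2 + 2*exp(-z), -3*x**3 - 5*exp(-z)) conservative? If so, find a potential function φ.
No, ∇×F = (2*exp(-z), 9*x**2 + 4*exp(z) - 5*sin(z), -4*x) ≠ 0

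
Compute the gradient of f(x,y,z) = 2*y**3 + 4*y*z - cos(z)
(0, 6*y**2 + 4*z, 4*y + sin(z))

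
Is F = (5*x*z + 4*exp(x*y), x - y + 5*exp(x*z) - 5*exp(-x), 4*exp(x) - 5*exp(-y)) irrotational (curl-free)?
No, ∇×F = (-5*x*exp(x*z) + 5*exp(-y), 5*x - 4*exp(x), -4*x*exp(x*y) + 5*z*exp(x*z) + 1 + 5*exp(-x))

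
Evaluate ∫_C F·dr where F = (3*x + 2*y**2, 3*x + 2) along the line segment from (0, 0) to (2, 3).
33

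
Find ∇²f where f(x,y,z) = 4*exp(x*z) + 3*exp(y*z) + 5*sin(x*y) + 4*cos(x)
4*x**2*exp(x*z) - 5*x**2*sin(x*y) + 3*y**2*exp(y*z) - 5*y**2*sin(x*y) + 4*z**2*exp(x*z) + 3*z**2*exp(y*z) - 4*cos(x)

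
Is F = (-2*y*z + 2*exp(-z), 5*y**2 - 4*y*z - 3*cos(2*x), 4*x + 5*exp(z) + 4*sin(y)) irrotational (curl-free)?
No, ∇×F = (4*y + 4*cos(y), -2*y - 4 - 2*exp(-z), 2*z + 6*sin(2*x))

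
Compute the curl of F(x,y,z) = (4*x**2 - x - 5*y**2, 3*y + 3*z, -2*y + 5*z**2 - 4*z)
(-5, 0, 10*y)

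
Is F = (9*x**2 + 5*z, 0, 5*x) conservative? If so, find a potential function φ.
Yes, F is conservative. φ = x*(3*x**2 + 5*z)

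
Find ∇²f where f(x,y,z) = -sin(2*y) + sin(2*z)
4*sin(2*y) - 4*sin(2*z)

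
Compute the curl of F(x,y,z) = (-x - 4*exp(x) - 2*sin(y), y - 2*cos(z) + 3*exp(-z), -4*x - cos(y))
(sin(y) - 2*sin(z) + 3*exp(-z), 4, 2*cos(y))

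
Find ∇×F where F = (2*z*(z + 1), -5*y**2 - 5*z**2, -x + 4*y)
(10*z + 4, 4*z + 3, 0)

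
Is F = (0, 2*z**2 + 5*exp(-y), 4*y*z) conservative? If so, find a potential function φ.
Yes, F is conservative. φ = 2*y*z**2 - 5*exp(-y)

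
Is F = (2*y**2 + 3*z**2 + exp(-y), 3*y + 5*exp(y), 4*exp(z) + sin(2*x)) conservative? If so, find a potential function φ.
No, ∇×F = (0, 6*z - 2*cos(2*x), -4*y + exp(-y)) ≠ 0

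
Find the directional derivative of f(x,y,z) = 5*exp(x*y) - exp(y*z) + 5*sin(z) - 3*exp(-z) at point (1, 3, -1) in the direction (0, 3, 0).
(1 + 5*exp(6))*exp(-3)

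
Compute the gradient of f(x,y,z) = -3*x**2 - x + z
(-6*x - 1, 0, 1)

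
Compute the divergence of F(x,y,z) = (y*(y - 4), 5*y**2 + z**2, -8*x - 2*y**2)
10*y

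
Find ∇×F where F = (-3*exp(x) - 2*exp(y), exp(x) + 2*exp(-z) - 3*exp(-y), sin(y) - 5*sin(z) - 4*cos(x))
(cos(y) + 2*exp(-z), -4*sin(x), exp(x) + 2*exp(y))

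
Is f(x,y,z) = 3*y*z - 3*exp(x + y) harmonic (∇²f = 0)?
No, ∇²f = -6*exp(x + y)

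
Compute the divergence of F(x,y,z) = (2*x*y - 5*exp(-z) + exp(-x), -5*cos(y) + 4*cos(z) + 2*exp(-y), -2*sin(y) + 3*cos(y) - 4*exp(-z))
2*y + 5*sin(y) + 4*exp(-z) - 2*exp(-y) - exp(-x)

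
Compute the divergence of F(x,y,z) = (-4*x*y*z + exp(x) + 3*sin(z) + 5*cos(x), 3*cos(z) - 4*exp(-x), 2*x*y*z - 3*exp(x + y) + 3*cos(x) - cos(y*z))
2*x*y - 4*y*z + y*sin(y*z) + exp(x) - 5*sin(x)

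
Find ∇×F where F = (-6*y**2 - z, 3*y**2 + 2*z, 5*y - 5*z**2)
(3, -1, 12*y)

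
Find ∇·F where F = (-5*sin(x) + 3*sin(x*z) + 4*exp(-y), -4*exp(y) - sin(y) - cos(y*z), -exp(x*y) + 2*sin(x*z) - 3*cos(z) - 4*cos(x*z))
4*x*sin(x*z) + 2*x*cos(x*z) + z*sin(y*z) + 3*z*cos(x*z) - 4*exp(y) + 3*sin(z) - 5*cos(x) - cos(y)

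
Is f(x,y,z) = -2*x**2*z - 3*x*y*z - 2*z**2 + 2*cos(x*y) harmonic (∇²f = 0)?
No, ∇²f = -2*x**2*cos(x*y) - 2*y**2*cos(x*y) - 4*z - 4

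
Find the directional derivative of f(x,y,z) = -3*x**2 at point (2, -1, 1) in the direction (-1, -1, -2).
2*sqrt(6)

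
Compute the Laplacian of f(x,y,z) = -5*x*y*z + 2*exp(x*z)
2*(x**2 + z**2)*exp(x*z)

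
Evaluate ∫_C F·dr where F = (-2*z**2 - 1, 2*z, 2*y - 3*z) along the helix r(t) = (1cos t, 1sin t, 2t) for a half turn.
-30 + 2*pi**2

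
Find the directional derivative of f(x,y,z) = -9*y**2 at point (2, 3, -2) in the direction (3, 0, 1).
0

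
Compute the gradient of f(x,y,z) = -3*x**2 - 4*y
(-6*x, -4, 0)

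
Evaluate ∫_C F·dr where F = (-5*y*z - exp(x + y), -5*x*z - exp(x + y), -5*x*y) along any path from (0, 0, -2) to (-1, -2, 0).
1 - exp(-3)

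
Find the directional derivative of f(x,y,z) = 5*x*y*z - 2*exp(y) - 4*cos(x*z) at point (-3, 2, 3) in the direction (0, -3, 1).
3*sqrt(10)*(4*sin(9) + 2*exp(2) + 35)/10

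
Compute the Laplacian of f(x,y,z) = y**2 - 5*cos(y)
5*cos(y) + 2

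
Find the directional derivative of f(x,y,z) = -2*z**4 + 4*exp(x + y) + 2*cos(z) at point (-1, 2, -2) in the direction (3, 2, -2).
4*sqrt(17)*(-32 - sin(2) + 5*E)/17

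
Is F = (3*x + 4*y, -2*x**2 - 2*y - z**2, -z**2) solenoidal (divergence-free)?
No, ∇·F = 1 - 2*z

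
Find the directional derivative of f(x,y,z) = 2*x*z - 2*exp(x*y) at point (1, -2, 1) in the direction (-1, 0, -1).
-2*sqrt(2)*(1 + exp(2))*exp(-2)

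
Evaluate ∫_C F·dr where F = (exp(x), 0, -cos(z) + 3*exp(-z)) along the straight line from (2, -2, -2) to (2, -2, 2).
-2*sin(2) + 6*sinh(2)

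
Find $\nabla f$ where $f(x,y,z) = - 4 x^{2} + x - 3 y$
(1 - 8*x, -3, 0)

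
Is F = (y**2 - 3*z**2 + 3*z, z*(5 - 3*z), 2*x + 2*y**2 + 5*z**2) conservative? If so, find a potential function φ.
No, ∇×F = (4*y + 6*z - 5, 1 - 6*z, -2*y) ≠ 0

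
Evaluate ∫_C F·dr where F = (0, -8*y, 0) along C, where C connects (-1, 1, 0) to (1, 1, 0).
0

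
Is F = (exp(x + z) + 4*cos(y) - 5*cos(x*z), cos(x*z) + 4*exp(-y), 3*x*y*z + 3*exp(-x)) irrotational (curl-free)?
No, ∇×F = (x*(3*z + sin(x*z)), 5*x*sin(x*z) - 3*y*z + exp(x + z) + 3*exp(-x), -z*sin(x*z) + 4*sin(y))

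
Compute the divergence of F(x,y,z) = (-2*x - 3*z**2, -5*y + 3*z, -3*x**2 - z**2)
-2*z - 7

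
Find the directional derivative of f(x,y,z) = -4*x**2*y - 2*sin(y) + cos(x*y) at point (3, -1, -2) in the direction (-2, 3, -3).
sqrt(22)*(-156 - 6*cos(1) + 11*sin(3))/22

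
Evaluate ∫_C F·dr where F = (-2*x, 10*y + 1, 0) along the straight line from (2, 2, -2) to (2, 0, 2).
-22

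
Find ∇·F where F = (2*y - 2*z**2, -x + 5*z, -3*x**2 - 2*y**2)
0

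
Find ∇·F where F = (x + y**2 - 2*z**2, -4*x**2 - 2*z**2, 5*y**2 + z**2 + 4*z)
2*z + 5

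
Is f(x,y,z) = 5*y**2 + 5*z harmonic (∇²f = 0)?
No, ∇²f = 10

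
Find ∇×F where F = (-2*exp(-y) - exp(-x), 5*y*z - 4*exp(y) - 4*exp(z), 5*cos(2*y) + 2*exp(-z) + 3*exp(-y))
(-5*y + 4*exp(z) - 10*sin(2*y) - 3*exp(-y), 0, -2*exp(-y))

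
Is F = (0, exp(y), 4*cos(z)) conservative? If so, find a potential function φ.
Yes, F is conservative. φ = exp(y) + 4*sin(z)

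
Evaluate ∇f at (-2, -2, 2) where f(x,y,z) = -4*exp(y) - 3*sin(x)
(-3*cos(2), -4*exp(-2), 0)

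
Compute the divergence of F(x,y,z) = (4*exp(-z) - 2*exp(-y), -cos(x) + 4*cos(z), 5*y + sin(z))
cos(z)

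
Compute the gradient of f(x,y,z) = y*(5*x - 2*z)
(5*y, 5*x - 2*z, -2*y)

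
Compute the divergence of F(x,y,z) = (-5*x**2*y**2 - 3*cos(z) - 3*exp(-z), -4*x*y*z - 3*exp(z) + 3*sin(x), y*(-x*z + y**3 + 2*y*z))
-10*x*y**2 - 4*x*z - y*(x - 2*y)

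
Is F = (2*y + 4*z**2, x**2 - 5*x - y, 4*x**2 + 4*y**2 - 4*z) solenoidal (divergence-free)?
No, ∇·F = -5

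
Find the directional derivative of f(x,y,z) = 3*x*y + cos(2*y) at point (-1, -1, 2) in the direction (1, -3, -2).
3*sqrt(14)*(1 - sin(2))/7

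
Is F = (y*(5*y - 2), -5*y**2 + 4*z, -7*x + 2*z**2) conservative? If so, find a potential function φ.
No, ∇×F = (-4, 7, 2 - 10*y) ≠ 0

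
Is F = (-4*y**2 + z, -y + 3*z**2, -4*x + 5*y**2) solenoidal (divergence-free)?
No, ∇·F = -1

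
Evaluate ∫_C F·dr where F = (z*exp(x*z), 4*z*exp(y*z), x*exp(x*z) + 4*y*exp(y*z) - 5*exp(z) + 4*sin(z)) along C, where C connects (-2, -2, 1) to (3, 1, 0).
-4 - 5*exp(-2) + 4*cos(1) + 5*E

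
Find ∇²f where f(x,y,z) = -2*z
0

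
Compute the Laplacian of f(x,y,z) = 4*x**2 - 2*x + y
8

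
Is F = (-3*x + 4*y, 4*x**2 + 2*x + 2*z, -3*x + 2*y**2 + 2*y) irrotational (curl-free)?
No, ∇×F = (4*y, 3, 8*x - 2)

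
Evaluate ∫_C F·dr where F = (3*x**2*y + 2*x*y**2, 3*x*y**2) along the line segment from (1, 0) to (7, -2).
-442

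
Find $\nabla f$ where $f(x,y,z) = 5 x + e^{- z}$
(5, 0, -exp(-z))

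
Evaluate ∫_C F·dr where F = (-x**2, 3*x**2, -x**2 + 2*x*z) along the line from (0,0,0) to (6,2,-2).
40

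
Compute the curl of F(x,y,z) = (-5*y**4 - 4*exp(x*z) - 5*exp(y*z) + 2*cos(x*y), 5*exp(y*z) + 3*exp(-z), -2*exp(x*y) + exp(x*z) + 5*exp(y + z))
(-2*x*exp(x*y) - 5*y*exp(y*z) + 5*exp(y + z) + 3*exp(-z), -4*x*exp(x*z) + 2*y*exp(x*y) - 5*y*exp(y*z) - z*exp(x*z), 2*x*sin(x*y) + 20*y**3 + 5*z*exp(y*z))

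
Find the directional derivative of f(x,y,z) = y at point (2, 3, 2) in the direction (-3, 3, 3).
sqrt(3)/3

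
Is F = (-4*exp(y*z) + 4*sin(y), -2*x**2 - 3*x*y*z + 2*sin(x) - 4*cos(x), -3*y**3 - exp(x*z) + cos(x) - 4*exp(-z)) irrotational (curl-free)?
No, ∇×F = (3*y*(x - 3*y), -4*y*exp(y*z) + z*exp(x*z) + sin(x), -4*x - 3*y*z + 4*z*exp(y*z) + 4*sin(x) + 2*cos(x) - 4*cos(y))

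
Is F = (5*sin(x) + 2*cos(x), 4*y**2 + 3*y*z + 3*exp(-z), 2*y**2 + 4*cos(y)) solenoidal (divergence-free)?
No, ∇·F = 8*y + 3*z - 2*sin(x) + 5*cos(x)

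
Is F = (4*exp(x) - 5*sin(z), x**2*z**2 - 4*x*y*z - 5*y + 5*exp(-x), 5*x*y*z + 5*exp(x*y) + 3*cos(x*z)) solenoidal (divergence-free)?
No, ∇·F = 5*x*y - 4*x*z - 3*x*sin(x*z) + 4*exp(x) - 5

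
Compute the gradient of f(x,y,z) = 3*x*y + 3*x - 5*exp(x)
(3*y - 5*exp(x) + 3, 3*x, 0)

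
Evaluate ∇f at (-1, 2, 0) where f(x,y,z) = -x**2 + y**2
(2, 4, 0)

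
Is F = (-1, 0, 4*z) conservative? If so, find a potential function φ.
Yes, F is conservative. φ = -x + 2*z**2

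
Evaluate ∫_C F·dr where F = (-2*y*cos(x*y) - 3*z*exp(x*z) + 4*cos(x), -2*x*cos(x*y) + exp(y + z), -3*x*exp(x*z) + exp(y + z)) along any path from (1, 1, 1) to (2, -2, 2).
-3*exp(4) - exp(2) - 2*sin(1) + 2*sin(4) + 1 + 4*sin(2) + 3*E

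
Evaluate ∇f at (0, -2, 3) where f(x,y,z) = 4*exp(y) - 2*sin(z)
(0, 4*exp(-2), -2*cos(3))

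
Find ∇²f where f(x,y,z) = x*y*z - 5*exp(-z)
-5*exp(-z)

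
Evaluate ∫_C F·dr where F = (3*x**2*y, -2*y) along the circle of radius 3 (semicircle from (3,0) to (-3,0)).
-243*pi/8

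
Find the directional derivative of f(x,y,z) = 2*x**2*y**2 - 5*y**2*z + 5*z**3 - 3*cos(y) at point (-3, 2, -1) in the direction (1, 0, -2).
-38*sqrt(5)/5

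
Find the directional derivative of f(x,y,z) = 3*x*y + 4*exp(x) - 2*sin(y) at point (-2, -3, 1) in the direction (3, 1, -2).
sqrt(14)*(-33*exp(2) + 12 - 2*exp(2)*cos(3))*exp(-2)/14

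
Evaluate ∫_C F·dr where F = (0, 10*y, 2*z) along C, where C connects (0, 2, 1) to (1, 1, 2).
-12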